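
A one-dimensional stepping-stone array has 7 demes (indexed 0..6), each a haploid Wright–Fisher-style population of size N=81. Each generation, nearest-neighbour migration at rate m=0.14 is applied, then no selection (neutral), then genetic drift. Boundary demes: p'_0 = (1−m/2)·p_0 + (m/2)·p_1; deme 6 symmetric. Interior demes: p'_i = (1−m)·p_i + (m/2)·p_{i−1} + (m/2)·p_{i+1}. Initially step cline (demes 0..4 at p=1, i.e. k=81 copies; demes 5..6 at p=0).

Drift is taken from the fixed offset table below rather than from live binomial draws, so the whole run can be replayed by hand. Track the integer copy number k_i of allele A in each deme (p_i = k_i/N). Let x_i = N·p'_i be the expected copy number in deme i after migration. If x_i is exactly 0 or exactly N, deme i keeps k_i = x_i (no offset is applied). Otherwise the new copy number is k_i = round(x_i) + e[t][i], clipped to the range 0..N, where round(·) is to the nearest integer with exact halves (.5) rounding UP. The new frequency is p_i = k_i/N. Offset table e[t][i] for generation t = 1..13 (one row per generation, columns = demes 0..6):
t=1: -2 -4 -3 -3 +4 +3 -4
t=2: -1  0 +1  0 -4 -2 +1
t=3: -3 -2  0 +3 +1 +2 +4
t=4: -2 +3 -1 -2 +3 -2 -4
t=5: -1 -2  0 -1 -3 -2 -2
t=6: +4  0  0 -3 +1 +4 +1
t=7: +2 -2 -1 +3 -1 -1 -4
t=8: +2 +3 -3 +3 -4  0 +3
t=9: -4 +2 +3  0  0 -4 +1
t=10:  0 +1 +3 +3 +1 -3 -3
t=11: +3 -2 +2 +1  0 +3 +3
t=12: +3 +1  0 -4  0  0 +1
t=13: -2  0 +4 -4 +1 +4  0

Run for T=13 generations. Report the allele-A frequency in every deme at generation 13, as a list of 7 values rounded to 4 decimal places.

[1.0000, 1.0000, 1.0000, 0.8272, 0.6543, 0.3827, 0.1728]

t=0: k=[81 81 81 81 81 0 0]
t=1: x=[81.0000 81.0000 81.0000 81.0000 75.3300 5.6700 0.0000] k=[81 81 81 81 79 9 0]
t=2: x=[81.0000 81.0000 81.0000 80.8600 74.2400 13.2700 0.6300] k=[81 81 81 81 70 11 2]
t=3: x=[81.0000 81.0000 81.0000 80.2300 66.6400 14.5000 2.6300] k=[81 81 81 81 68 17 7]
t=4: x=[81.0000 81.0000 81.0000 80.0900 65.3400 19.8700 7.7000] k=[81 81 81 78 68 18 4]
t=5: x=[81.0000 81.0000 80.7900 77.5100 65.2000 20.5200 4.9800] k=[81 81 81 77 62 19 3]
t=6: x=[81.0000 81.0000 80.7200 76.2300 60.0400 20.8900 4.1200] k=[81 81 81 73 61 25 5]
t=7: x=[81.0000 81.0000 80.4400 72.7200 59.3200 26.1200 6.4000] k=[81 81 79 76 58 25 2]
t=8: x=[81.0000 80.8600 78.9300 74.9500 56.9500 25.7000 3.6100] k=[81 81 76 78 53 26 7]
t=9: x=[81.0000 80.6500 76.4900 76.1100 52.8600 26.5600 8.3300] k=[81 81 79 76 53 23 9]
t=10: x=[81.0000 80.8600 78.9300 74.6000 52.5100 24.1200 9.9800] k=[81 81 81 78 54 21 7]
t=11: x=[81.0000 81.0000 80.7900 76.5300 53.3700 22.3300 7.9800] k=[81 81 81 78 53 25 11]
t=12: x=[81.0000 81.0000 80.7900 76.4600 52.7900 25.9800 11.9800] k=[81 81 81 72 53 26 13]
t=13: x=[81.0000 81.0000 80.3700 71.3000 52.4400 26.9800 13.9100] k=[81 81 81 67 53 31 14]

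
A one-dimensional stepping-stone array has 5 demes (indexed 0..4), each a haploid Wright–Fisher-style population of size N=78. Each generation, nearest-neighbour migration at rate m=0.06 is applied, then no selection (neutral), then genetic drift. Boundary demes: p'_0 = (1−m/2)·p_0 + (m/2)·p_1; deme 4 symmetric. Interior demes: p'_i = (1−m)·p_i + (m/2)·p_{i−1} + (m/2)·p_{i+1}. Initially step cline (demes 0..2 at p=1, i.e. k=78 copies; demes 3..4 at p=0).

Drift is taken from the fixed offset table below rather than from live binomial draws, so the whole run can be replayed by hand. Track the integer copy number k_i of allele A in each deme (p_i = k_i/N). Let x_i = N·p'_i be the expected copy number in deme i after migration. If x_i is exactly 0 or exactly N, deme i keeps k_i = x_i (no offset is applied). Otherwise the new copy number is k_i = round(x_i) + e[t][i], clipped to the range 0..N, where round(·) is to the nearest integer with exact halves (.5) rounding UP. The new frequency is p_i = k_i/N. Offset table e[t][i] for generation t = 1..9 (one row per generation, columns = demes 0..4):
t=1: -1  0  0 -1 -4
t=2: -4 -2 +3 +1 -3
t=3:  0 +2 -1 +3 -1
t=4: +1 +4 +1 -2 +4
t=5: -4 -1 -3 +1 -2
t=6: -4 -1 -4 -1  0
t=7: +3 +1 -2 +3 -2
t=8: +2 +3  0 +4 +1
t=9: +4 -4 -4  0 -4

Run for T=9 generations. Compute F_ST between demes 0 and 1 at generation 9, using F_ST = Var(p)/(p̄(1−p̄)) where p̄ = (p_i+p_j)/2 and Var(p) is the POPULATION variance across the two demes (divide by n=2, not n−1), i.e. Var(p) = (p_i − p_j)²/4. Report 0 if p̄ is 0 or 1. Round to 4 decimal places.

t=0: k=[78 78 78 0 0]
t=1: x=[78.0000 78.0000 75.6600 2.3400 0.0000] k=[78 78 76 1 0]
t=2: x=[78.0000 77.9400 73.8100 3.2200 0.0300] k=[78 76 77 4 0]
t=3: x=[77.9400 76.0900 74.7800 6.0700 0.1200] k=[78 78 74 9 0]
t=4: x=[78.0000 77.8800 72.1700 10.6800 0.2700] k=[78 78 73 9 4]
t=5: x=[78.0000 77.8500 71.2300 10.7700 4.1500] k=[78 77 68 12 2]
t=6: x=[77.9700 76.7600 66.5900 13.3800 2.3000] k=[74 76 63 12 2]
t=7: x=[74.0600 75.5500 61.8600 13.2300 2.3000] k=[77 77 60 16 0]
t=8: x=[77.0000 76.4900 59.1900 16.8400 0.4800] k=[78 78 59 21 1]
t=9: x=[78.0000 77.4300 58.4300 21.5400 1.6000] k=[78 73 54 22 0]

0.0331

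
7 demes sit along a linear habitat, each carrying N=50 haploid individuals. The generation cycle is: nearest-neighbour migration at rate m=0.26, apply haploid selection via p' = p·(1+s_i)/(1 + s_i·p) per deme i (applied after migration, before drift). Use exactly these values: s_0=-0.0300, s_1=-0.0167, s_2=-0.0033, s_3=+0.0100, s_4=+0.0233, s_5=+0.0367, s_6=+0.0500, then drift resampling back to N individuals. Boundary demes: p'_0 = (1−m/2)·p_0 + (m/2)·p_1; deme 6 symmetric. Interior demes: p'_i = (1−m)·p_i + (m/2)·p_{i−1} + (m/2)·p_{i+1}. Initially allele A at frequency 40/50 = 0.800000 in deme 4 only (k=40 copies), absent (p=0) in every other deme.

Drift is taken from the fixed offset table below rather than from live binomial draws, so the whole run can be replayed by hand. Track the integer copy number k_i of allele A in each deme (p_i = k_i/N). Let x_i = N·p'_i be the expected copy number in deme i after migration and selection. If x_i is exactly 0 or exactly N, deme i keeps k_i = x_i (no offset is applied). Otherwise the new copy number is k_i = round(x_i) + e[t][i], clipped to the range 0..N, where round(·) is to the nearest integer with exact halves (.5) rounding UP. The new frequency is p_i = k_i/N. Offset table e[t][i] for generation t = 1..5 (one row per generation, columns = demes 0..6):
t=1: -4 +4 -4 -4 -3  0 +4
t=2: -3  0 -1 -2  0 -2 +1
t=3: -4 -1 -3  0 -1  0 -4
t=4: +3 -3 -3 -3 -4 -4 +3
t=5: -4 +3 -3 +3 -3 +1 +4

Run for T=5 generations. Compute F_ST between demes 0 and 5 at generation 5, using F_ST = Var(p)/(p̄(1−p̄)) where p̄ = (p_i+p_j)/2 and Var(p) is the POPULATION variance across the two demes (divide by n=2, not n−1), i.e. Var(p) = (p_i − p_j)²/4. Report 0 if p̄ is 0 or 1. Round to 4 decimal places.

t=0: k=[0 0 0 0 40 0 0]
t=1: x=[0.0000 0.0000 0.0000 5.2465 29.8776 5.3703 0.0000] k=[0 0 0 1 27 5 0]
t=2: x=[0.0000 0.0000 0.1296 4.2889 21.0402 7.4353 0.6821] k=[0 0 0 2 21 5 2]
t=3: x=[0.0000 0.0000 0.2591 4.2485 16.7052 6.9016 2.5035] k=[0 0 0 4 16 7 0]
t=4: x=[0.0000 0.0000 0.5183 5.0853 13.4957 7.4865 0.9546] k=[0 0 0 2 9 3 4]
t=5: x=[0.0000 0.0000 0.2591 2.6751 7.4549 4.0419 4.0478] k=[0 0 0 6 4 5 8]

0.0526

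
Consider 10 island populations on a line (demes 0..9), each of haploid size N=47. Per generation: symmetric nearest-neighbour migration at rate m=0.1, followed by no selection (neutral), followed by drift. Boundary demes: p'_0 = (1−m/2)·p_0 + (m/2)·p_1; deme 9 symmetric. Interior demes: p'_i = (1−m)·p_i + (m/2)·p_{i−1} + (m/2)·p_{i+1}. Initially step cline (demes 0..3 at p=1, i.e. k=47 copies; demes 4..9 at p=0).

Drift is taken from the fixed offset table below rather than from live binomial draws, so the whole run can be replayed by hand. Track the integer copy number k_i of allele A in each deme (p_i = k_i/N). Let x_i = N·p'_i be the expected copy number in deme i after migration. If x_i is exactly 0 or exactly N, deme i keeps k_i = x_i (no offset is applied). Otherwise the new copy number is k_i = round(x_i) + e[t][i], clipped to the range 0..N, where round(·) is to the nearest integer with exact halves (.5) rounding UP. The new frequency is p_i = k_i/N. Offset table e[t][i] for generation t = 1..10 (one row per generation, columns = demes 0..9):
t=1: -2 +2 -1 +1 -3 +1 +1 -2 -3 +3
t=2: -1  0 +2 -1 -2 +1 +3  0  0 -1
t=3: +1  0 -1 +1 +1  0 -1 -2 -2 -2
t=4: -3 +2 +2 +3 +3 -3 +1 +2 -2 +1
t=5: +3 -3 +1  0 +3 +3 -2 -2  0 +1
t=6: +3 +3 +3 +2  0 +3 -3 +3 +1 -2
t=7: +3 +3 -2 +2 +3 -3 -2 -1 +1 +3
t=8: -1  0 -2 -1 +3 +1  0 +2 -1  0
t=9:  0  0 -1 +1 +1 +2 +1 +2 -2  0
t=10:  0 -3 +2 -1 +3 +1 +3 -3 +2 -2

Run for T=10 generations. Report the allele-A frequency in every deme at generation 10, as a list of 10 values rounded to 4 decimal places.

[1.0000, 0.9362, 0.9362, 0.8298, 0.5319, 0.1915, 0.0851, 0.0000, 0.0000, 0.0000]

t=0: k=[47 47 47 47 0 0 0 0 0 0]
t=1: x=[47.0000 47.0000 47.0000 44.6500 2.3500 0.0000 0.0000 0.0000 0.0000 0.0000] k=[47 47 47 46 0 0 0 0 0 0]
t=2: x=[47.0000 47.0000 46.9500 43.7500 2.3000 0.0000 0.0000 0.0000 0.0000 0.0000] k=[47 47 47 43 0 0 0 0 0 0]
t=3: x=[47.0000 47.0000 46.8000 41.0500 2.1500 0.0000 0.0000 0.0000 0.0000 0.0000] k=[47 47 46 42 3 0 0 0 0 0]
t=4: x=[47.0000 46.9500 45.8500 40.2500 4.8000 0.1500 0.0000 0.0000 0.0000 0.0000] k=[47 47 47 43 8 0 0 0 0 0]
t=5: x=[47.0000 47.0000 46.8000 41.4500 9.3500 0.4000 0.0000 0.0000 0.0000 0.0000] k=[47 47 47 41 12 3 0 0 0 0]
t=6: x=[47.0000 47.0000 46.7000 39.8500 13.0000 3.3000 0.1500 0.0000 0.0000 0.0000] k=[47 47 47 42 13 6 0 0 0 0]
t=7: x=[47.0000 47.0000 46.7500 40.8000 14.1000 6.0500 0.3000 0.0000 0.0000 0.0000] k=[47 47 45 43 17 3 0 0 0 0]
t=8: x=[47.0000 46.9000 45.0000 41.8000 17.6000 3.5500 0.1500 0.0000 0.0000 0.0000] k=[47 47 43 41 21 5 0 0 0 0]
t=9: x=[47.0000 46.8000 43.1000 40.1000 21.2000 5.5500 0.2500 0.0000 0.0000 0.0000] k=[47 47 42 41 22 8 1 0 0 0]
t=10: x=[47.0000 46.7500 42.2000 40.1000 22.2500 8.3500 1.3000 0.0500 0.0000 0.0000] k=[47 44 44 39 25 9 4 0 0 0]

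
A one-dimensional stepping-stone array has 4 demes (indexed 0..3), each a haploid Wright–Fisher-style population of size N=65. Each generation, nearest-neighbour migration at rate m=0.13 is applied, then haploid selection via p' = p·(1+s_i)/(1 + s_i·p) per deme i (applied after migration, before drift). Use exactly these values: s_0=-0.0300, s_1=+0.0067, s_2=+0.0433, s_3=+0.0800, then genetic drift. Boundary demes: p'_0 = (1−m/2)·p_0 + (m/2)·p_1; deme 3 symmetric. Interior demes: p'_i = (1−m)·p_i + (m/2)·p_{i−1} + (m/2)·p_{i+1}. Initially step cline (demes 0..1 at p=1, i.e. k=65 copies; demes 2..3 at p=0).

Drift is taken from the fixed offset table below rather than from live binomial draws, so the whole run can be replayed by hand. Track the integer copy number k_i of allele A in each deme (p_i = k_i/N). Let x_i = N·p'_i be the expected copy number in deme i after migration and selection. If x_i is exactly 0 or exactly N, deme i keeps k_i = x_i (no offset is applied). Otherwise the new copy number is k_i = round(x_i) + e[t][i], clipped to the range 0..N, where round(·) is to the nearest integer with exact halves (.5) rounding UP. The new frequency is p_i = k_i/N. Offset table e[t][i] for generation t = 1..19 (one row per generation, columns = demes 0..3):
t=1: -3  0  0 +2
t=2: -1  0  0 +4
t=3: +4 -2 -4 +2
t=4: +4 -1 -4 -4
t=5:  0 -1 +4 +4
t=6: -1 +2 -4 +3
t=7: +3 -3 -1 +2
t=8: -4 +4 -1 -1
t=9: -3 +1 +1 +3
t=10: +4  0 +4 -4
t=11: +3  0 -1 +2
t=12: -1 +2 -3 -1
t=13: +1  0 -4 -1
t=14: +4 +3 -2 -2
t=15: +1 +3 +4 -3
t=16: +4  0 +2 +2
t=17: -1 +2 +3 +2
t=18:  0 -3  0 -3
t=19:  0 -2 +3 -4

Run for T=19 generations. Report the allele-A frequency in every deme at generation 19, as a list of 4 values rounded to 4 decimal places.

t=0: k=[65 65 0 0]
t=1: x=[65.0000 60.8013 4.3956 0.0000] k=[65 61 4 0]
t=2: x=[64.7320 57.5989 7.7290 0.2807] k=[64 58 8 4]
t=3: x=[63.5680 55.1957 11.3825 4.5768] k=[65 53 7 7]
t=4: x=[64.1962 50.8640 10.3537 7.4954] k=[65 50 6 3]
t=5: x=[63.9953 48.1983 8.9883 3.4371] k=[64 47 13 7]
t=6: x=[62.8321 45.9850 15.3106 7.9093] k=[62 48 11 11]
t=7: x=[60.9766 46.5932 13.8617 11.7213] k=[64 44 13 14]
t=8: x=[62.6315 43.3815 15.5765 14.7960] k=[59 47 15 14]
t=9: x=[58.0328 45.7905 17.5528 14.9317] k=[55 47 19 18]
t=10: x=[54.2087 45.7905 21.3584 19.0858] k=[58 46 25 15]
t=11: x=[57.0090 45.5063 26.3766 16.5826] k=[60 46 25 19]
t=12: x=[58.9243 45.6359 26.6388 20.4531] k=[58 48 24 19]
t=13: x=[57.1420 47.1765 25.8924 20.3861] k=[58 47 22 19]
t=14: x=[57.0755 46.1794 24.0689 20.2522] k=[61 49 22 18]
t=15: x=[60.0833 48.1086 24.1346 19.2873] k=[61 51 28 16]
t=16: x=[60.2168 50.2314 29.3961 17.7557] k=[64 50 31 20]
t=17: x=[63.0327 49.7531 32.2085 21.8160] k=[62 52 35 24]
t=18: x=[61.2436 51.6161 36.0720 25.9042] k=[61 49 36 23]
t=19: x=[60.0833 49.0156 36.6792 25.0184] k=[60 47 40 21]

[0.9231, 0.7231, 0.6154, 0.3231]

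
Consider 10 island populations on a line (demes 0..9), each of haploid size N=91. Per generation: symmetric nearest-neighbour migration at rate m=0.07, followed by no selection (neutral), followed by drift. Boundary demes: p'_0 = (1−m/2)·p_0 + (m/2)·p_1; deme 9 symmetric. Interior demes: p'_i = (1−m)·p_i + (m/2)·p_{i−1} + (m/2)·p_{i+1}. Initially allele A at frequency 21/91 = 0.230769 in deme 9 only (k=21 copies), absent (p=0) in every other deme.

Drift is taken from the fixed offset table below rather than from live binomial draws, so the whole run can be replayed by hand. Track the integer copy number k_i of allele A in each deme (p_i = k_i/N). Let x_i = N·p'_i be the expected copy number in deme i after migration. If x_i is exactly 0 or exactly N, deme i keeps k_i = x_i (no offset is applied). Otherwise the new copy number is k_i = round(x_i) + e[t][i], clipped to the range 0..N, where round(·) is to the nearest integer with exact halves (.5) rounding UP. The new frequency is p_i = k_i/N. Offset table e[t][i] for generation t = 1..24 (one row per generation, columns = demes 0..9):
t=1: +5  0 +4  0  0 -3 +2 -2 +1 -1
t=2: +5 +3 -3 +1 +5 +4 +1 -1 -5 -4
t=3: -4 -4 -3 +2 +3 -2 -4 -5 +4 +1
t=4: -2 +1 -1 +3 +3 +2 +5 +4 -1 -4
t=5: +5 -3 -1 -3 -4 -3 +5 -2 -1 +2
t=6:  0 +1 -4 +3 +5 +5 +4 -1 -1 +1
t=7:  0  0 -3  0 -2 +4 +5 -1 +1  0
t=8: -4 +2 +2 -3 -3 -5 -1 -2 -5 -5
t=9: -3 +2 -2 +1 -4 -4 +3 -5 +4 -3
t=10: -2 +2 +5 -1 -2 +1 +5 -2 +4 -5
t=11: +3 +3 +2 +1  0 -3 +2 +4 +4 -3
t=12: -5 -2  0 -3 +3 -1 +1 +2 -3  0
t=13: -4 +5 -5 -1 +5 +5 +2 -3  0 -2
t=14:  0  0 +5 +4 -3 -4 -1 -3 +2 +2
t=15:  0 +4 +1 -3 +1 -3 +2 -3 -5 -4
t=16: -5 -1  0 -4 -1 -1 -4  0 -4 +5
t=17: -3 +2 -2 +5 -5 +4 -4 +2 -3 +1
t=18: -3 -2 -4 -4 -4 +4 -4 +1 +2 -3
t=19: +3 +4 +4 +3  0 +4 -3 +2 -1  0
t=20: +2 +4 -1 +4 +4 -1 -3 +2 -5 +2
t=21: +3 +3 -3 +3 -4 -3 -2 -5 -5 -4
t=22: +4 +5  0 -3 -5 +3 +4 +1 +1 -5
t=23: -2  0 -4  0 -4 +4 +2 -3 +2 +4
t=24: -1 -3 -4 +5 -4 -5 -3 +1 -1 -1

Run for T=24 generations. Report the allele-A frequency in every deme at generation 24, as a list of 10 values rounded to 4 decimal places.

t=0: k=[0 0 0 0 0 0 0 0 0 21]
t=1: x=[0.0000 0.0000 0.0000 0.0000 0.0000 0.0000 0.0000 0.0000 0.7350 20.2650] k=[0 0 0 0 0 0 0 0 2 19]
t=2: x=[0.0000 0.0000 0.0000 0.0000 0.0000 0.0000 0.0000 0.0700 2.5250 18.4050] k=[0 0 0 0 0 0 0 0 0 14]
t=3: x=[0.0000 0.0000 0.0000 0.0000 0.0000 0.0000 0.0000 0.0000 0.4900 13.5100] k=[0 0 0 0 0 0 0 0 4 15]
t=4: x=[0.0000 0.0000 0.0000 0.0000 0.0000 0.0000 0.0000 0.1400 4.2450 14.6150] k=[0 0 0 0 0 0 0 4 3 11]
t=5: x=[0.0000 0.0000 0.0000 0.0000 0.0000 0.0000 0.1400 3.8250 3.3150 10.7200] k=[0 0 0 0 0 0 5 2 2 13]
t=6: x=[0.0000 0.0000 0.0000 0.0000 0.0000 0.1750 4.7200 2.1050 2.3850 12.6150] k=[0 0 0 0 0 5 9 1 1 14]
t=7: x=[0.0000 0.0000 0.0000 0.0000 0.1750 4.9650 8.5800 1.2800 1.4550 13.5450] k=[0 0 0 0 0 9 14 0 2 14]
t=8: x=[0.0000 0.0000 0.0000 0.0000 0.3150 8.8600 13.3350 0.5600 2.3500 13.5800] k=[0 0 0 0 0 4 12 0 0 9]
t=9: x=[0.0000 0.0000 0.0000 0.0000 0.1400 4.1400 11.3000 0.4200 0.3150 8.6850] k=[0 0 0 0 0 0 14 0 4 6]
t=10: x=[0.0000 0.0000 0.0000 0.0000 0.0000 0.4900 13.0200 0.6300 3.9300 5.9300] k=[0 0 0 0 0 1 18 0 8 1]
t=11: x=[0.0000 0.0000 0.0000 0.0000 0.0350 1.5600 16.7750 0.9100 7.4750 1.2450] k=[0 0 0 0 0 0 19 5 11 0]
t=12: x=[0.0000 0.0000 0.0000 0.0000 0.0000 0.6650 17.8450 5.7000 10.4050 0.3850] k=[0 0 0 0 0 0 19 8 7 0]
t=13: x=[0.0000 0.0000 0.0000 0.0000 0.0000 0.6650 17.9500 8.3500 6.7900 0.2450] k=[0 0 0 0 0 6 20 5 7 0]
t=14: x=[0.0000 0.0000 0.0000 0.0000 0.2100 6.2800 18.9850 5.5950 6.6850 0.2450] k=[0 0 0 0 0 2 18 3 9 2]
t=15: x=[0.0000 0.0000 0.0000 0.0000 0.0700 2.4900 16.9150 3.7350 8.5450 2.2450] k=[0 0 0 0 1 0 19 1 4 0]
t=16: x=[0.0000 0.0000 0.0000 0.0350 0.9300 0.7000 17.7050 1.7350 3.7550 0.1400] k=[0 0 0 0 0 0 14 2 0 5]
t=17: x=[0.0000 0.0000 0.0000 0.0000 0.0000 0.4900 13.0900 2.3500 0.2450 4.8250] k=[0 0 0 0 0 4 9 4 0 6]
t=18: x=[0.0000 0.0000 0.0000 0.0000 0.1400 4.0350 8.6500 4.0350 0.3500 5.7900] k=[0 0 0 0 0 8 5 5 2 3]
t=19: x=[0.0000 0.0000 0.0000 0.0000 0.2800 7.6150 5.1050 4.8950 2.1400 2.9650] k=[0 0 0 0 0 12 2 7 1 3]
t=20: x=[0.0000 0.0000 0.0000 0.0000 0.4200 11.2300 2.5250 6.6150 1.2800 2.9300] k=[0 0 0 0 4 10 0 9 0 5]
t=21: x=[0.0000 0.0000 0.0000 0.1400 4.0700 9.4400 0.6650 8.3700 0.4900 4.8250] k=[0 0 0 3 0 6 0 3 0 1]
t=22: x=[0.0000 0.0000 0.1050 2.7900 0.3150 5.5800 0.3150 2.7900 0.1400 0.9650] k=[0 0 0 0 0 9 4 4 1 0]
t=23: x=[0.0000 0.0000 0.0000 0.0000 0.3150 8.5100 4.1750 3.8950 1.0700 0.0350] k=[0 0 0 0 0 13 6 1 3 4]
t=24: x=[0.0000 0.0000 0.0000 0.0000 0.4550 12.3000 6.0700 1.2450 2.9650 3.9650] k=[0 0 0 0 0 7 3 2 2 3]

[0.0000, 0.0000, 0.0000, 0.0000, 0.0000, 0.0769, 0.0330, 0.0220, 0.0220, 0.0330]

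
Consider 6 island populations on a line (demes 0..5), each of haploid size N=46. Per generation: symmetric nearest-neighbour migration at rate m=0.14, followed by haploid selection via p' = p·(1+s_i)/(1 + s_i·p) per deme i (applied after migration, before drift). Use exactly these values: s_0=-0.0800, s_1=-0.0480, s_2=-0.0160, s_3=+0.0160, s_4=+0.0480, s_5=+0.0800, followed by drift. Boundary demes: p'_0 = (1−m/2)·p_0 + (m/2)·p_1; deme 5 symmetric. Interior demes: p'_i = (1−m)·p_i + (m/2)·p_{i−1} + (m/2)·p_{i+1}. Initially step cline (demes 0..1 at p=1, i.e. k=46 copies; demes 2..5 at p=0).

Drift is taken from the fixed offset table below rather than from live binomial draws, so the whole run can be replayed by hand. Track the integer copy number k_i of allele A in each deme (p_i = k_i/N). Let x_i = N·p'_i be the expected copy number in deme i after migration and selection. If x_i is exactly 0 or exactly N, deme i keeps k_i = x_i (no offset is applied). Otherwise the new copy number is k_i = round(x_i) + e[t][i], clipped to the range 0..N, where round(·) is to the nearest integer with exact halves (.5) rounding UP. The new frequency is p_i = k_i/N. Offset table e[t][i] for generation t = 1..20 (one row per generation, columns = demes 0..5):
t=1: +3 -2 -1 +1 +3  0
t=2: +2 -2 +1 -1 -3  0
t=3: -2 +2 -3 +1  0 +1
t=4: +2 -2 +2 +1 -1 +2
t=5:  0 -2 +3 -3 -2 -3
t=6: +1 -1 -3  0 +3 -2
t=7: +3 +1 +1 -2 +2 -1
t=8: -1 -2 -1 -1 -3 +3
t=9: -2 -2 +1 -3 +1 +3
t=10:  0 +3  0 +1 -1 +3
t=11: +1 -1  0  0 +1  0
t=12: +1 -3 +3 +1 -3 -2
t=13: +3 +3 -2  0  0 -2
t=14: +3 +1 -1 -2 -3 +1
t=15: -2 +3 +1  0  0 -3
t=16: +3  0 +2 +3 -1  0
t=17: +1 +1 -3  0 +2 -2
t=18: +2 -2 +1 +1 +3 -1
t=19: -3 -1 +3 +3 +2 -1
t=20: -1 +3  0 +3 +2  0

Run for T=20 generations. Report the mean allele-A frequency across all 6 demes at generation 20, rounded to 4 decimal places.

0.3442

t=0: k=[46 46 0 0 0 0]
t=1: x=[46.0000 42.6295 3.1720 0.0000 0.0000 0.0000] k=[46 41 2 0 0 0]
t=2: x=[45.6198 38.3101 4.5238 0.1422 0.0000 0.0000] k=[46 36 6 0 0 0]
t=3: x=[45.2401 34.1730 7.5774 0.4267 0.0000 0.0000] k=[43 36 5 1 0 0]
t=4: x=[42.2314 33.8862 6.7960 1.2288 0.0734 0.0000] k=[44 32 9 2 0 0]
t=5: x=[42.9295 30.7325 9.9933 2.3856 0.1467 0.0000] k=[43 29 13 0 0 0]
t=6: x=[41.7062 28.3278 13.0586 0.9243 0.0000 0.0000] k=[43 27 10 1 0 0]
t=7: x=[41.5563 26.3786 10.4293 1.5841 0.0734 0.0000] k=[45 27 11 0 2 0]
t=8: x=[43.5539 26.5903 11.2127 0.9243 1.7993 0.1512] k=[43 25 10 0 0 3]
t=9: x=[41.4066 24.6483 10.2212 0.7110 0.2200 2.9987] k=[39 23 11 0 1 6]
t=10: x=[37.3073 22.7143 10.9350 0.8532 1.3397 6.0426] k=[37 26 11 2 0 9]
t=11: x=[35.5730 25.1607 11.2821 2.5277 0.8063 8.9099] k=[37 24 11 3 2 9]
t=12: x=[35.4263 23.4349 11.2127 3.5415 2.6757 9.0568] k=[36 20 14 5 0 7]
t=13: x=[34.1619 20.1415 13.6348 5.3546 0.8795 6.9521] k=[37 23 12 5 1 5]
t=14: x=[35.3530 22.6443 12.1354 5.2838 1.6322 5.0561] k=[38 24 11 3 0 6]
t=15: x=[36.4021 23.5050 11.2127 3.3996 0.6598 5.9685] k=[34 27 12 3 1 3]
t=16: x=[32.7371 25.8850 12.2743 3.5415 1.3397 3.0735] k=[36 26 14 7 0 3]
t=17: x=[34.6001 25.3015 14.1912 7.0947 0.7331 2.9987] k=[36 26 11 7 3 1]
t=18: x=[34.6001 25.0903 11.6293 7.0947 3.2800 1.2288] k=[37 23 13 8 6 0]
t=19: x=[35.3530 22.7143 13.1977 8.3176 5.9590 0.4533] k=[32 22 16 11 8 0]
t=20: x=[30.4537 21.7154 15.9018 11.2746 7.9537 0.6042] k=[29 25 16 14 10 1]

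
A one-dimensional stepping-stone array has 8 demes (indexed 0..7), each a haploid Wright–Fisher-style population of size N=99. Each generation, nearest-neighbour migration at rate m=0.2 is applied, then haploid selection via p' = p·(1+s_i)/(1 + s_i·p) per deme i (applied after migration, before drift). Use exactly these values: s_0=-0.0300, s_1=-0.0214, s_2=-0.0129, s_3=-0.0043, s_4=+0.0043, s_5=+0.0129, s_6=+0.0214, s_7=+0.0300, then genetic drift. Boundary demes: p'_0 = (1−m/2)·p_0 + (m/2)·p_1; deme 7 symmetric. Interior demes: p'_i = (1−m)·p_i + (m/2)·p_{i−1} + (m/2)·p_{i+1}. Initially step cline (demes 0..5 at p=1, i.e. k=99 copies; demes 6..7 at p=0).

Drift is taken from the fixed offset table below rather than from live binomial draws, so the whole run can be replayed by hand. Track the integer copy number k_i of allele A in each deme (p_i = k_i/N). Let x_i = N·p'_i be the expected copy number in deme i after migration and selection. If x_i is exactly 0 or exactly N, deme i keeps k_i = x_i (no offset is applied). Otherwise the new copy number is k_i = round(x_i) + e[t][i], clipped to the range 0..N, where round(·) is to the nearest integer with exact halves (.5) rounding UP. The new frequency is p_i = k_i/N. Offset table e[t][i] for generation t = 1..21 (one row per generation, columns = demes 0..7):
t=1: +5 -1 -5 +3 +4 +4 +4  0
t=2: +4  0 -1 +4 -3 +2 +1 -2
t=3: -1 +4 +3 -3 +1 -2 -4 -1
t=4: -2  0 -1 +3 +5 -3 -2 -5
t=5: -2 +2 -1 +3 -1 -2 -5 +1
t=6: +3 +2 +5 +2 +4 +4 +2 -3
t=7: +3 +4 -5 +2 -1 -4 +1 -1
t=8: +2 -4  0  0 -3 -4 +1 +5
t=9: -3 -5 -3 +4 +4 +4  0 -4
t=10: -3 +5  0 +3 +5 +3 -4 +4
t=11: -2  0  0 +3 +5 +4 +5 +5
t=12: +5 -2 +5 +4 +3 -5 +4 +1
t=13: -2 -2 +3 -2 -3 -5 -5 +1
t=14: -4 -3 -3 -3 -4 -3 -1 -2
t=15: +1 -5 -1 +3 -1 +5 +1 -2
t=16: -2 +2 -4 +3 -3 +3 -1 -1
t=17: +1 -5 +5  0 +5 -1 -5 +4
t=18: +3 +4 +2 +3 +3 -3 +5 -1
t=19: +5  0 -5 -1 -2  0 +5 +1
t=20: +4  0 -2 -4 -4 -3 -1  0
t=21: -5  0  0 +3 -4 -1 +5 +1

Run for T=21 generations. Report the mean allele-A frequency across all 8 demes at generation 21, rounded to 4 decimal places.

0.7689

t=0: k=[99 99 99 99 99 99 0 0]
t=1: x=[99.0000 99.0000 99.0000 99.0000 99.0000 89.2136 10.0903 0.0000] k=[99 99 99 99 99 93 14 0]
t=2: x=[99.0000 99.0000 99.0000 99.0000 98.4026 85.8469 20.8463 1.4414] k=[99 99 99 99 95 88 22 0]
t=3: x=[99.0000 99.0000 99.0000 98.5983 94.7176 82.2789 26.8120 2.2645] k=[99 99 99 96 96 80 23 1]
t=4: x=[99.0000 99.0000 98.6961 96.2887 94.4188 76.1262 26.9129 3.2928] k=[99 99 98 99 99 73 25 0]
t=5: x=[99.0000 98.8978 98.1896 98.8996 96.4108 71.0578 27.7206 2.5731] k=[99 99 97 99 95 69 23 4]
t=6: x=[99.0000 98.7956 97.3794 98.3974 92.8249 67.2770 26.1050 6.0662] k=[99 99 99 99 97 71 28 3]
t=7: x=[99.0000 99.0000 99.0000 98.7991 94.6180 69.5658 30.2429 5.6556] k=[99 99 99 99 94 66 31 5]
t=8: x=[99.0000 99.0000 99.0000 98.4979 91.7290 65.5843 32.3595 7.8100] k=[99 99 99 98 89 62 33 13]
t=9: x=[99.0000 99.0000 98.8987 97.1924 87.2445 62.0972 34.3736 15.3801] k=[99 99 96 99 91 66 34 11]
t=10: x=[99.0000 98.6935 96.5694 97.8953 89.3375 65.5843 35.3800 13.6440] k=[99 99 97 99 94 69 31 18]
t=11: x=[99.0000 98.7956 97.3794 98.2970 92.0279 67.9737 33.9709 19.7634] k=[99 99 97 99 97 72 39 25]
t=12: x=[99.0000 98.7956 97.3794 98.5983 94.7176 71.4555 41.4092 26.9762] k=[99 97 99 99 98 66 45 28]
t=13: x=[98.7938 97.3656 98.7974 98.8996 94.9168 67.3765 45.9209 30.3181] k=[97 95 99 97 92 62 41 31]
t=14: x=[96.7335 95.5283 98.3922 96.6903 89.5368 63.1935 42.6131 32.6435] k=[93 93 95 94 86 60 42 31]
t=15: x=[92.8260 93.0807 94.6463 93.2768 84.2539 61.1003 43.2149 32.7445] k=[94 88 94 96 83 66 44 31]
t=16: x=[93.2369 89.0073 93.5333 94.4815 82.6586 65.7835 45.4200 32.9465] k=[91 91 90 97 80 69 44 32]
t=17: x=[90.7731 90.7377 90.7018 94.5818 80.6642 67.8742 45.8207 33.8554] k=[92 86 96 95 86 67 41 38]
t=18: x=[91.1835 87.3800 94.8487 94.1803 85.0515 66.5801 43.8165 38.9964] k=[94 91 97 97 88 64 49 38]
t=19: x=[93.5451 91.7561 96.3669 96.0878 86.5468 65.1860 49.9241 39.8014] k=[99 92 91 95 85 65 55 41]
t=20: x=[98.2785 92.4693 91.4095 93.5780 84.0545 66.2814 55.1179 43.1180] k=[99 92 89 90 80 63 54 43]
t=21: x=[98.2785 92.2655 89.2869 88.8608 79.3676 64.0902 54.3196 44.8240] k=[93 92 89 92 75 63 59 46]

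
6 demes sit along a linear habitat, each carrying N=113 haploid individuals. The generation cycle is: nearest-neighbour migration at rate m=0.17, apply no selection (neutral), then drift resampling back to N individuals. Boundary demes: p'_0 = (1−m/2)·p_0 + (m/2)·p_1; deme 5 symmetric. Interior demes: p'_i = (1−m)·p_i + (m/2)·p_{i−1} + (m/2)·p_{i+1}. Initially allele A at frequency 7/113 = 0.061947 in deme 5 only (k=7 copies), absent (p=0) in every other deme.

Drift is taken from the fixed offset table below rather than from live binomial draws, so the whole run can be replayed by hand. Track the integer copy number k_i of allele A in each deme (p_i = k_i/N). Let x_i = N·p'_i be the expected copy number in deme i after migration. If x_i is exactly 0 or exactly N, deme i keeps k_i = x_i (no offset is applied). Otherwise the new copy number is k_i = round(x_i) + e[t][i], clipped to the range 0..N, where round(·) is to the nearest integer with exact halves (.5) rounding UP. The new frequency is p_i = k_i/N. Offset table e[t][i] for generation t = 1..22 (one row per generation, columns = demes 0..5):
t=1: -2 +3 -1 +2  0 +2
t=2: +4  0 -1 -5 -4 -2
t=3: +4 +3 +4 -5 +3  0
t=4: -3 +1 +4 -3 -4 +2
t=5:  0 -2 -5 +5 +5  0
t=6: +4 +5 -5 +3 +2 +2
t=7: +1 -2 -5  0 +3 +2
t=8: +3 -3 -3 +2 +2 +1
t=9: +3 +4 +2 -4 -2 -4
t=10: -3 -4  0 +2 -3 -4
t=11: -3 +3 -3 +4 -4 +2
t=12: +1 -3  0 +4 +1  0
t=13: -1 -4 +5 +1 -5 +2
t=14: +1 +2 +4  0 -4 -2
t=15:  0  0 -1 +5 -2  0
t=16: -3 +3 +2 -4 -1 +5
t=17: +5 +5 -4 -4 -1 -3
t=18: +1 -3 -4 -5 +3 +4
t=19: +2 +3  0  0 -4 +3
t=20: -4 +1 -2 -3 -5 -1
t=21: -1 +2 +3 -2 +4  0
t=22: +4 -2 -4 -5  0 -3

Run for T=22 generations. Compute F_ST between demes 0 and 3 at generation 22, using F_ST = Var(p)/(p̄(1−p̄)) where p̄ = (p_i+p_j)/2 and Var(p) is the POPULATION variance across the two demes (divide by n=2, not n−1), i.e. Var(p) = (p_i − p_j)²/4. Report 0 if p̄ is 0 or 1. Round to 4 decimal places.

0.0415

t=0: k=[0 0 0 0 0 7]
t=1: x=[0.0000 0.0000 0.0000 0.0000 0.5950 6.4050] k=[0 0 0 0 1 8]
t=2: x=[0.0000 0.0000 0.0000 0.0850 1.5100 7.4050] k=[0 0 0 0 0 5]
t=3: x=[0.0000 0.0000 0.0000 0.0000 0.4250 4.5750] k=[0 0 0 0 3 5]
t=4: x=[0.0000 0.0000 0.0000 0.2550 2.9150 4.8300] k=[0 0 0 0 0 7]
t=5: x=[0.0000 0.0000 0.0000 0.0000 0.5950 6.4050] k=[0 0 0 0 6 6]
t=6: x=[0.0000 0.0000 0.0000 0.5100 5.4900 6.0000] k=[0 0 0 4 7 8]
t=7: x=[0.0000 0.0000 0.3400 3.9150 6.8300 7.9150] k=[0 0 0 4 10 10]
t=8: x=[0.0000 0.0000 0.3400 4.1700 9.4900 10.0000] k=[0 0 0 6 11 11]
t=9: x=[0.0000 0.0000 0.5100 5.9150 10.5750 11.0000] k=[0 0 3 2 9 7]
t=10: x=[0.0000 0.2550 2.6600 2.6800 8.2350 7.1700] k=[0 0 3 5 5 3]
t=11: x=[0.0000 0.2550 2.9150 4.8300 4.8300 3.1700] k=[0 3 0 9 1 5]
t=12: x=[0.2550 2.4900 1.0200 7.5550 2.0200 4.6600] k=[1 0 1 12 3 5]
t=13: x=[0.9150 0.1700 1.8500 10.3000 3.9350 4.8300] k=[0 0 7 11 0 7]
t=14: x=[0.0000 0.5950 6.7450 9.7250 1.5300 6.4050] k=[0 3 11 10 0 4]
t=15: x=[0.2550 3.4250 10.2350 9.2350 1.1900 3.6600] k=[0 3 9 14 0 4]
t=16: x=[0.2550 3.2550 8.9150 12.3850 1.5300 3.6600] k=[0 6 11 8 1 9]
t=17: x=[0.5100 5.9150 10.3200 7.6600 2.2750 8.3200] k=[6 11 6 4 1 5]
t=18: x=[6.4250 10.1500 6.2550 3.9150 1.5950 4.6600] k=[7 7 2 0 5 9]
t=19: x=[7.0000 6.5750 2.2550 0.5950 4.9150 8.6600] k=[9 10 2 1 1 12]
t=20: x=[9.0850 9.2350 2.5950 1.0850 1.9350 11.0650] k=[5 10 1 0 0 10]
t=21: x=[5.4250 8.8100 1.6800 0.0850 0.8500 9.1500] k=[4 11 5 0 5 9]
t=22: x=[4.5950 9.8950 5.0850 0.8500 4.9150 8.6600] k=[9 8 1 0 5 6]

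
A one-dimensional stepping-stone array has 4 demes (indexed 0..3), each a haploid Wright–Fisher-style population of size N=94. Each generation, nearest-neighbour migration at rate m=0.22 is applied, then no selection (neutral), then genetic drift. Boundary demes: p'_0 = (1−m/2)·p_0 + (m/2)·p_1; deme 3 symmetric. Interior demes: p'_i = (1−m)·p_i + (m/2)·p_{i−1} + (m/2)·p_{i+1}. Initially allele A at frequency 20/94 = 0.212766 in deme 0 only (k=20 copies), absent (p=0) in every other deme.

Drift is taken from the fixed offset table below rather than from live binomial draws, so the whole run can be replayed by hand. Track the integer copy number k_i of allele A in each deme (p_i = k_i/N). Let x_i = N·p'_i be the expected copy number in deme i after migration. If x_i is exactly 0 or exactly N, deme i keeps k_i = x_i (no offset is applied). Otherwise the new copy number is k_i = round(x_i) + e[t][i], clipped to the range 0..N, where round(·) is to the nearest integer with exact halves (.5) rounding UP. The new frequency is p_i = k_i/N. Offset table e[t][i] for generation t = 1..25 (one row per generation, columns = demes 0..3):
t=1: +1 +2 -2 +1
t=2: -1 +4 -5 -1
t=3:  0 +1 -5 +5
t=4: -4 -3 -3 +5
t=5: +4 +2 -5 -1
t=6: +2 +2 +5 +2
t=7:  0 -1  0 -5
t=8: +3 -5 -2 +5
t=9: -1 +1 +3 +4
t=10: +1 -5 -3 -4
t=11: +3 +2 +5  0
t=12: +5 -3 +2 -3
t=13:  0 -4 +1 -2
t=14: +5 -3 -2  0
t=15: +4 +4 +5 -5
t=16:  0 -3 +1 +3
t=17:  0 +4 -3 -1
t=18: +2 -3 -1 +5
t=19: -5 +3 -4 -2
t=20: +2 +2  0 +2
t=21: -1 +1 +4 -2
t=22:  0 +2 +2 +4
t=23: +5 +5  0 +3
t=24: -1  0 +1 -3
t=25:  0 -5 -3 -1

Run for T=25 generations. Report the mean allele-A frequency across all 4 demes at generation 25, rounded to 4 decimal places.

t=0: k=[20 0 0 0]
t=1: x=[17.8000 2.2000 0.0000 0.0000] k=[19 4 0 0]
t=2: x=[17.3500 5.2100 0.4400 0.0000] k=[16 9 0 0]
t=3: x=[15.2300 8.7800 0.9900 0.0000] k=[15 10 0 0]
t=4: x=[14.4500 9.4500 1.1000 0.0000] k=[10 6 0 0]
t=5: x=[9.5600 5.7800 0.6600 0.0000] k=[14 8 0 0]
t=6: x=[13.3400 7.7800 0.8800 0.0000] k=[15 10 6 0]
t=7: x=[14.4500 10.1100 5.7800 0.6600] k=[14 9 6 0]
t=8: x=[13.4500 9.2200 5.6700 0.6600] k=[16 4 4 6]
t=9: x=[14.6800 5.3200 4.2200 5.7800] k=[14 6 7 10]
t=10: x=[13.1200 6.9900 7.2200 9.6700] k=[14 2 4 6]
t=11: x=[12.6800 3.5400 4.0000 5.7800] k=[16 6 9 6]
t=12: x=[14.9000 7.4300 8.3400 6.3300] k=[20 4 10 3]
t=13: x=[18.2400 6.4200 8.5700 3.7700] k=[18 2 10 2]
t=14: x=[16.2400 4.6400 8.2400 2.8800] k=[21 2 6 3]
t=15: x=[18.9100 4.5300 5.2300 3.3300] k=[23 9 10 0]
t=16: x=[21.4600 10.6500 8.7900 1.1000] k=[21 8 10 4]
t=17: x=[19.5700 9.6500 9.1200 4.6600] k=[20 14 6 4]
t=18: x=[19.3400 13.7800 6.6600 4.2200] k=[21 11 6 9]
t=19: x=[19.9000 11.5500 6.8800 8.6700] k=[15 15 3 7]
t=20: x=[15.0000 13.6800 4.7600 6.5600] k=[17 16 5 9]
t=21: x=[16.8900 14.9000 6.6500 8.5600] k=[16 16 11 7]
t=22: x=[16.0000 15.4500 11.1100 7.4400] k=[16 17 13 11]
t=23: x=[16.1100 16.4500 13.2200 11.2200] k=[21 21 13 14]
t=24: x=[21.0000 20.1200 13.9900 13.8900] k=[20 20 15 11]
t=25: x=[20.0000 19.4500 15.1100 11.4400] k=[20 14 12 10]

0.1489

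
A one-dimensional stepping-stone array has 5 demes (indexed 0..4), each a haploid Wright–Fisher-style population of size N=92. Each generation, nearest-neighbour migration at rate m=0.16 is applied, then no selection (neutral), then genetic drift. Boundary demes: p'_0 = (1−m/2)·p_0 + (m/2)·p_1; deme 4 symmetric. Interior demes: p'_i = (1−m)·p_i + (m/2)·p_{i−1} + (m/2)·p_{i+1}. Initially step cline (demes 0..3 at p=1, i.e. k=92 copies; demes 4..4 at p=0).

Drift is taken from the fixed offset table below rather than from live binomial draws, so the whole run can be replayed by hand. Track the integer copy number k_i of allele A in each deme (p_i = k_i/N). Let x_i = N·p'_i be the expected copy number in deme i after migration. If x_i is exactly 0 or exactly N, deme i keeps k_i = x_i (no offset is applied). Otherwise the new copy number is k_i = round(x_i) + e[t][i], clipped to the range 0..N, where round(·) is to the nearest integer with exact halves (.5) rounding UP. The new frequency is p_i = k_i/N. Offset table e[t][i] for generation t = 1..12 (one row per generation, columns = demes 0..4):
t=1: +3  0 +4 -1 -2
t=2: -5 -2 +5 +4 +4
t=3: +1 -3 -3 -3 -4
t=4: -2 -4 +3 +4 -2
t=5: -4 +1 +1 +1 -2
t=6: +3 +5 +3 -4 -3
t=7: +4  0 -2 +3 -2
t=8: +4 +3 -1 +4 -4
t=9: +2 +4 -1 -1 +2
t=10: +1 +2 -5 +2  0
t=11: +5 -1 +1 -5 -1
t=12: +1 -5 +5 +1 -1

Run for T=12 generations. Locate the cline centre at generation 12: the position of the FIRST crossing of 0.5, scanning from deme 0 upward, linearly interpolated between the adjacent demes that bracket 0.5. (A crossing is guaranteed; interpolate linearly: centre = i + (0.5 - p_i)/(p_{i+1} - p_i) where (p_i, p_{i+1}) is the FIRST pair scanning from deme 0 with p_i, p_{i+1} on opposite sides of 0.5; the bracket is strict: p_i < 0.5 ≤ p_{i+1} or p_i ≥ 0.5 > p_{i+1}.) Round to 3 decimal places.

3.560

t=0: k=[92 92 92 92 0]
t=1: x=[92.0000 92.0000 92.0000 84.6400 7.3600] k=[92 92 92 84 5]
t=2: x=[92.0000 92.0000 91.3600 78.3200 11.3200] k=[92 92 92 82 15]
t=3: x=[92.0000 92.0000 91.2000 77.4400 20.3600] k=[92 92 88 74 16]
t=4: x=[92.0000 91.6800 87.2000 70.4800 20.6400] k=[92 88 90 74 19]
t=5: x=[91.6800 88.4800 88.5600 70.8800 23.4000] k=[88 89 90 72 21]
t=6: x=[88.0800 89.0000 88.4800 69.3600 25.0800] k=[91 92 91 65 22]
t=7: x=[91.0800 91.8400 89.0000 63.6400 25.4400] k=[92 92 87 67 23]
t=8: x=[92.0000 91.6000 85.8000 65.0800 26.5200] k=[92 92 85 69 23]
t=9: x=[92.0000 91.4400 84.2800 66.6000 26.6800] k=[92 92 83 66 29]
t=10: x=[92.0000 91.2800 82.3600 64.4000 31.9600] k=[92 92 77 66 32]
t=11: x=[92.0000 90.8000 77.3200 64.1600 34.7200] k=[92 90 78 59 34]
t=12: x=[91.8400 89.2000 77.4400 58.5200 36.0000] k=[92 84 82 60 35]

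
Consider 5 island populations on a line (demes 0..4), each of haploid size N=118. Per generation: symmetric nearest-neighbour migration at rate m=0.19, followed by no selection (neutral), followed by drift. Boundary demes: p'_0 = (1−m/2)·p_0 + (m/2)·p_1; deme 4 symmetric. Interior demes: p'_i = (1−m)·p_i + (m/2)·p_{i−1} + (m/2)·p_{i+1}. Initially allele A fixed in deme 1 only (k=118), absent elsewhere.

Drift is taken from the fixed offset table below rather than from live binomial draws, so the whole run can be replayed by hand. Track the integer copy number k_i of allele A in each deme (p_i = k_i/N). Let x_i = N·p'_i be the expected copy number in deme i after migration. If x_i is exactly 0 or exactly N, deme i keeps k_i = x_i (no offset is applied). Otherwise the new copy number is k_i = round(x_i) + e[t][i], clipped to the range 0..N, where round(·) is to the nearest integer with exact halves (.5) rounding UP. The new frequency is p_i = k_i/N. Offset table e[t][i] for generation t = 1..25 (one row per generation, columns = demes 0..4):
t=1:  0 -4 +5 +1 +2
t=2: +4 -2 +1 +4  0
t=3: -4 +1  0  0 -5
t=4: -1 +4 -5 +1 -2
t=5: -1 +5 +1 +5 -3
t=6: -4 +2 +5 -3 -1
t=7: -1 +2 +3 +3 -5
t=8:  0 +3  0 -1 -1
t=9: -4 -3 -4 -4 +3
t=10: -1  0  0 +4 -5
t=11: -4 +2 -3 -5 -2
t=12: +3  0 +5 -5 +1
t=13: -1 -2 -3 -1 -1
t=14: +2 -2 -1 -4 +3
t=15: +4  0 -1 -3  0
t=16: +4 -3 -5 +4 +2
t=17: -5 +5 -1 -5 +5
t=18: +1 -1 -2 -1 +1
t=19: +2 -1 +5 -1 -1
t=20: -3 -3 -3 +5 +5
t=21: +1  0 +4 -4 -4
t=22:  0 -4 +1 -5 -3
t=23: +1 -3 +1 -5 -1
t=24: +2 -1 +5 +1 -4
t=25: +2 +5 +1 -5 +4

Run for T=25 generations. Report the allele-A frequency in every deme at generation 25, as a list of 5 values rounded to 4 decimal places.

[0.3051, 0.2373, 0.2034, 0.0254, 0.0593]

t=0: k=[0 118 0 0 0]
t=1: x=[11.2100 95.5800 11.2100 0.0000 0.0000] k=[11 92 16 0 0]
t=2: x=[18.6950 77.0850 21.7000 1.5200 0.0000] k=[23 75 23 6 0]
t=3: x=[27.9400 65.1200 26.3250 7.0450 0.5700] k=[24 66 26 7 0]
t=4: x=[27.9900 58.2100 27.9950 8.1400 0.6650] k=[27 62 23 9 0]
t=5: x=[30.3250 54.9700 25.3750 9.4750 0.8550] k=[29 60 26 14 0]
t=6: x=[31.9450 53.8250 28.0900 13.8100 1.3300] k=[28 56 33 11 0]
t=7: x=[30.6600 51.1550 33.0950 12.0450 1.0450] k=[30 53 36 15 0]
t=8: x=[32.1850 49.2000 35.6200 15.5700 1.4250] k=[32 52 36 15 0]
t=9: x=[33.9000 48.5800 35.5250 15.5700 1.4250] k=[30 46 32 12 4]
t=10: x=[31.5200 43.1500 31.4300 13.1400 4.7600] k=[31 43 31 17 0]
t=11: x=[32.1400 40.7200 30.8100 16.7150 1.6150] k=[28 43 28 12 0]
t=12: x=[29.4250 40.1500 27.9050 12.3800 1.1400] k=[32 40 33 7 2]
t=13: x=[32.7600 38.5750 31.1950 8.9950 2.4750] k=[32 37 28 8 1]
t=14: x=[32.4750 35.6700 26.9550 9.2350 1.6650] k=[34 34 26 5 5]
t=15: x=[34.0000 33.2400 24.7650 6.9950 5.0000] k=[38 33 24 4 5]
t=16: x=[37.5250 32.6200 22.9550 5.9950 4.9050] k=[42 30 18 10 7]
t=17: x=[40.8600 30.0000 18.3800 10.4750 7.2850] k=[36 35 17 5 12]
t=18: x=[35.9050 33.3850 17.5700 6.8050 11.3350] k=[37 32 16 6 12]
t=19: x=[36.5250 30.9550 16.5700 7.5200 11.4300] k=[39 30 22 7 10]
t=20: x=[38.1450 30.0950 21.3350 8.7100 9.7150] k=[35 27 18 14 15]
t=21: x=[34.2400 26.9050 18.4750 14.4750 14.9050] k=[35 27 22 10 11]
t=22: x=[34.2400 27.2850 21.3350 11.2350 10.9050] k=[34 23 22 6 8]
t=23: x=[32.9550 23.9500 20.5750 7.7100 7.8100] k=[34 21 22 3 7]
t=24: x=[32.7650 22.3300 20.1000 5.1850 6.6200] k=[35 21 25 6 3]
t=25: x=[33.6700 22.7100 22.8150 7.5200 3.2850] k=[36 28 24 3 7]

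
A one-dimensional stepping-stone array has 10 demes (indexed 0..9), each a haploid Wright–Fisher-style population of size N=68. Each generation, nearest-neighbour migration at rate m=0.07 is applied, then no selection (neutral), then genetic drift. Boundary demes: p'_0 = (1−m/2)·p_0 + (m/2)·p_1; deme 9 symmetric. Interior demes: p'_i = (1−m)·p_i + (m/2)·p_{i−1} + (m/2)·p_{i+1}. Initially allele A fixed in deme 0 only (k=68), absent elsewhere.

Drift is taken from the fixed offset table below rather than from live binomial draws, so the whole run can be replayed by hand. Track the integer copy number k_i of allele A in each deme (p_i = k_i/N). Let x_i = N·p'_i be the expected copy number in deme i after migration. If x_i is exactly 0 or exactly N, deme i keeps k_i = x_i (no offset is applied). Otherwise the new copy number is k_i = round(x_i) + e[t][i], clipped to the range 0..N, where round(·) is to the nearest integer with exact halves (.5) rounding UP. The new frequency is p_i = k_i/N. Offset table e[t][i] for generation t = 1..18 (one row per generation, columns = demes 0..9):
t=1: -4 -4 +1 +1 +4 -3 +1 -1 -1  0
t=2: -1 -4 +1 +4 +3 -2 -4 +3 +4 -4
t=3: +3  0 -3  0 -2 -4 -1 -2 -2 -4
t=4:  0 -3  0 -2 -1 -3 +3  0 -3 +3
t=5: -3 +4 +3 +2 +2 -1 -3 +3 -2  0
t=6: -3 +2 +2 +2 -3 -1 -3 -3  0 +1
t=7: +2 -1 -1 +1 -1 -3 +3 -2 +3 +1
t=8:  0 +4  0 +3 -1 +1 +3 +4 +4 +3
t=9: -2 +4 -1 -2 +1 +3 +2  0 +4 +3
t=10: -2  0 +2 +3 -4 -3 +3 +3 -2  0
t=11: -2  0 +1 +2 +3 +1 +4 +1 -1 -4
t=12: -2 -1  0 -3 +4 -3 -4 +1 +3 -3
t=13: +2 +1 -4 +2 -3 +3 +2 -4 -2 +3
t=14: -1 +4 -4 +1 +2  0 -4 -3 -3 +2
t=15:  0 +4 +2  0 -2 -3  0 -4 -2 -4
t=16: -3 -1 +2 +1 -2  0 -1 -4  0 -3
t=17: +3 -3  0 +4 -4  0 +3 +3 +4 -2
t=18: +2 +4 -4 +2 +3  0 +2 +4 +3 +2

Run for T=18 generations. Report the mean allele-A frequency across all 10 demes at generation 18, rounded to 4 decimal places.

t=0: k=[68 0 0 0 0 0 0 0 0 0]
t=1: x=[65.6200 2.3800 0.0000 0.0000 0.0000 0.0000 0.0000 0.0000 0.0000 0.0000] k=[62 0 0 0 0 0 0 0 0 0]
t=2: x=[59.8300 2.1700 0.0000 0.0000 0.0000 0.0000 0.0000 0.0000 0.0000 0.0000] k=[59 0 0 0 0 0 0 0 0 0]
t=3: x=[56.9350 2.0650 0.0000 0.0000 0.0000 0.0000 0.0000 0.0000 0.0000 0.0000] k=[60 2 0 0 0 0 0 0 0 0]
t=4: x=[57.9700 3.9600 0.0700 0.0000 0.0000 0.0000 0.0000 0.0000 0.0000 0.0000] k=[58 1 0 0 0 0 0 0 0 0]
t=5: x=[56.0050 2.9600 0.0350 0.0000 0.0000 0.0000 0.0000 0.0000 0.0000 0.0000] k=[53 7 3 0 0 0 0 0 0 0]
t=6: x=[51.3900 8.4700 3.0350 0.1050 0.0000 0.0000 0.0000 0.0000 0.0000 0.0000] k=[48 10 5 2 0 0 0 0 0 0]
t=7: x=[46.6700 11.1550 5.0700 2.0350 0.0700 0.0000 0.0000 0.0000 0.0000 0.0000] k=[49 10 4 3 0 0 0 0 0 0]
t=8: x=[47.6350 11.1550 4.1750 2.9300 0.1050 0.0000 0.0000 0.0000 0.0000 0.0000] k=[48 15 4 6 0 0 0 0 0 0]
t=9: x=[46.8450 15.7700 4.4550 5.7200 0.2100 0.0000 0.0000 0.0000 0.0000 0.0000] k=[45 20 3 4 1 0 0 0 0 0]
t=10: x=[44.1250 20.2800 3.6300 3.8600 1.0700 0.0350 0.0000 0.0000 0.0000 0.0000] k=[42 20 6 7 0 0 0 0 0 0]
t=11: x=[41.2300 20.2800 6.5250 6.7200 0.2450 0.0000 0.0000 0.0000 0.0000 0.0000] k=[39 20 8 9 3 0 0 0 0 0]
t=12: x=[38.3350 20.2450 8.4550 8.7550 3.1050 0.1050 0.0000 0.0000 0.0000 0.0000] k=[36 19 8 6 7 0 0 0 0 0]
t=13: x=[35.4050 19.2100 8.3150 6.1050 6.7200 0.2450 0.0000 0.0000 0.0000 0.0000] k=[37 20 4 8 4 3 0 0 0 0]
t=14: x=[36.4050 20.0350 4.7000 7.7200 4.1050 2.9300 0.1050 0.0000 0.0000 0.0000] k=[35 24 1 9 6 3 0 0 0 0]
t=15: x=[34.6150 23.5800 2.0850 8.6150 6.0000 3.0000 0.1050 0.0000 0.0000 0.0000] k=[35 28 4 9 4 0 0 0 0 0]
t=16: x=[34.7550 27.4050 5.0150 8.6500 4.0350 0.1400 0.0000 0.0000 0.0000 0.0000] k=[32 26 7 10 2 0 0 0 0 0]
t=17: x=[31.7900 25.5450 7.7700 9.6150 2.2100 0.0700 0.0000 0.0000 0.0000 0.0000] k=[35 23 8 14 0 0 0 0 0 0]
t=18: x=[34.5800 22.8950 8.7350 13.3000 0.4900 0.0000 0.0000 0.0000 0.0000 0.0000] k=[37 27 5 15 3 0 0 0 0 0]

0.1279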